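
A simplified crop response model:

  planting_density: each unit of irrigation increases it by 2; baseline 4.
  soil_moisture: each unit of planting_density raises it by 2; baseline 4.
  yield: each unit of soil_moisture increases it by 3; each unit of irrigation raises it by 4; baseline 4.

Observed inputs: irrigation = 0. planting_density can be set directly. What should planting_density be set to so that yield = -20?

Intervening on planting_density fixes its value directly, overriding its dependence on irrigation.
Substituting into the yield equation gives yield = 6*planting_density + 16.
Solve 6*planting_density + 16 = -20: planting_density = (-20 - 16) / 6 = -6.

planting_density = -6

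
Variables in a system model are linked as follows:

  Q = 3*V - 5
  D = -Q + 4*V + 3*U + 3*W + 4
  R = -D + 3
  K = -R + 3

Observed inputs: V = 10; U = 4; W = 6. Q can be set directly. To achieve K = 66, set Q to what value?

Intervening on Q fixes its value directly, overriding its dependence on V.
Substituting into the D equation gives D = -Q + 74.
This gives R = Q - 71.
This gives K = -Q + 74.
Solve -Q + 74 = 66: Q = (66 - 74) / -1 = 8.

Q = 8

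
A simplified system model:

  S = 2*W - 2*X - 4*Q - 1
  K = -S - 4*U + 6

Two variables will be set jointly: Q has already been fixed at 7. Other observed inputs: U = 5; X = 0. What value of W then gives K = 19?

W = -2

With Q held at 7:
Substituting into the S equation gives S = 2*W - 29.
Substituting into the K equation gives K = -2*W + 15.
Solve -2*W + 15 = 19: W = (19 - 15) / -2 = -2.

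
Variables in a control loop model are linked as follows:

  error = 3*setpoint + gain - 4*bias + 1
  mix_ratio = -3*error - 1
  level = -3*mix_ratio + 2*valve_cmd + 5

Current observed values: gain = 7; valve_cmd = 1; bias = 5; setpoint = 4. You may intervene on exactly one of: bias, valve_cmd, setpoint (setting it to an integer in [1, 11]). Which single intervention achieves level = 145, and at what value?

Intervening on bias: level = -36*bias + 190. Reaching 145 requires bias = 5/4, not an integer.
Intervening on valve_cmd: level = 2*valve_cmd + 8. Reaching 145 requires valve_cmd = 137/2, not an integer.
Intervening on setpoint: with other inputs at their observed values, level = 27*setpoint - 98. Solving for 145 gives setpoint = 9, within [1, 11].

set setpoint = 9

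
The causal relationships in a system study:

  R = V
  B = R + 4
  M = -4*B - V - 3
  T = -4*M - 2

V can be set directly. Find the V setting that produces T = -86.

V = -8

Substituting into the B equation gives B = V + 4.
Substituting into the M equation gives M = -5*V - 19.
Substituting into the T equation gives T = 20*V + 74.
Solve 20*V + 74 = -86: V = (-86 - 74) / 20 = -8.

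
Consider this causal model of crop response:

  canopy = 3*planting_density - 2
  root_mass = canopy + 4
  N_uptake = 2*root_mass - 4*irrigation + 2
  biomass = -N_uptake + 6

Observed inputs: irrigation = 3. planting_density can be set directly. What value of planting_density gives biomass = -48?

Substituting into the root_mass equation gives root_mass = 3*planting_density + 2.
This gives N_uptake = 6*planting_density - 6.
biomass becomes -6*planting_density + 12.
Solve -6*planting_density + 12 = -48: planting_density = (-48 - 12) / -6 = 10.

planting_density = 10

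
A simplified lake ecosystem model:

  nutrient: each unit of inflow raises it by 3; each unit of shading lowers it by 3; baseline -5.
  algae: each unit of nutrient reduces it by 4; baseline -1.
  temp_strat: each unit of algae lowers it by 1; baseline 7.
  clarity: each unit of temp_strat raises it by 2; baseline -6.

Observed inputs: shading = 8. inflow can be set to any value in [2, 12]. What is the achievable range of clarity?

-174 to 66

Substituting into the nutrient equation gives nutrient = 3*inflow - 29.
Substituting into the algae equation gives algae = -12*inflow + 115.
This gives temp_strat = 12*inflow - 108.
This gives clarity = 24*inflow - 222.
Linear in inflow, so extremes are at the endpoints: inflow = 2 gives clarity = -174; inflow = 12 gives clarity = 66.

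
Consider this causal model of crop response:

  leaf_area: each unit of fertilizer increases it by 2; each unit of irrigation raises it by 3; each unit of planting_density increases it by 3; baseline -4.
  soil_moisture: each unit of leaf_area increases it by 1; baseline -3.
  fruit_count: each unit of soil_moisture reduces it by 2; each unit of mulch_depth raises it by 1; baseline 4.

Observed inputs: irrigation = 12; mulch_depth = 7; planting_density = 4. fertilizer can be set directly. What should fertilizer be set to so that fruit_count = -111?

fertilizer = 10

Substituting into the leaf_area equation gives leaf_area = 2*fertilizer + 44.
soil_moisture becomes 2*fertilizer + 41.
So fruit_count = -4*fertilizer - 71.
Solve -4*fertilizer - 71 = -111: fertilizer = (-111 + 71) / -4 = 10.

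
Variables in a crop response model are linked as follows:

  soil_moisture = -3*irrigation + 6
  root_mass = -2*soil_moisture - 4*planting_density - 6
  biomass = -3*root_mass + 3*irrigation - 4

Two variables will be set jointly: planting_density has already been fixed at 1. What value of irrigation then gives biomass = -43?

With planting_density held at 1:
Substituting into the root_mass equation gives root_mass = 6*irrigation - 22.
So biomass = -15*irrigation + 62.
Solve -15*irrigation + 62 = -43: irrigation = (-43 - 62) / -15 = 7.

irrigation = 7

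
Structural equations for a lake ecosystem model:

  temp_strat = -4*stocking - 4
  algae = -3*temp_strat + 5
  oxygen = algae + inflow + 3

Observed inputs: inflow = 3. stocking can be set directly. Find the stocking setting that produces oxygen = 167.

Substituting into the algae equation gives algae = 12*stocking + 17.
Substituting into the oxygen equation gives oxygen = 12*stocking + 23.
Solve 12*stocking + 23 = 167: stocking = (167 - 23) / 12 = 12.

stocking = 12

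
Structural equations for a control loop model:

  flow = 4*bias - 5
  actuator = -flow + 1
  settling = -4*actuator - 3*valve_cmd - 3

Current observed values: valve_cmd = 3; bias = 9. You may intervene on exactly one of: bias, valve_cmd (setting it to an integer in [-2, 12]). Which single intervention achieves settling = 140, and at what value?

Intervening on bias: with other inputs at their observed values, settling = 16*bias - 36. Solving for 140 gives bias = 11, within [-2, 12].
Intervening on valve_cmd: settling = -3*valve_cmd + 117. Reaching 140 requires valve_cmd = -23/3, not an integer.

set bias = 11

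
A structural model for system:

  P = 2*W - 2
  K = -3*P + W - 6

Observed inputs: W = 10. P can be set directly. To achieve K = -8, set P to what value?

P = 4

Intervening on P fixes its value directly, overriding its dependence on W.
Substituting into the K equation gives K = -3*P + 4.
Solve -3*P + 4 = -8: P = (-8 - 4) / -3 = 4.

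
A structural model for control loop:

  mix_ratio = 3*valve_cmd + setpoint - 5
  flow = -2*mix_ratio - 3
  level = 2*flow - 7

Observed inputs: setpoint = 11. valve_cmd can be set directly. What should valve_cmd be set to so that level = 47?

valve_cmd = -7

Substituting into the mix_ratio equation gives mix_ratio = 3*valve_cmd + 6.
Substituting into the flow equation gives flow = -6*valve_cmd - 15.
Substituting into the level equation gives level = -12*valve_cmd - 37.
Solve -12*valve_cmd - 37 = 47: valve_cmd = (47 + 37) / -12 = -7.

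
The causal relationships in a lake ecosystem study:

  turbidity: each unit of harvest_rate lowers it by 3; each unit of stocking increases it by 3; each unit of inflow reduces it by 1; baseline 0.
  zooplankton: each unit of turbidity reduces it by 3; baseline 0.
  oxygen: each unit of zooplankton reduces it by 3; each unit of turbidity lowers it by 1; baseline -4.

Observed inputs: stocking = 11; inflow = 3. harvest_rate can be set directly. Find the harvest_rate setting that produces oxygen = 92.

harvest_rate = 6

Substituting into the turbidity equation gives turbidity = -3*harvest_rate + 30.
Substituting into the zooplankton equation gives zooplankton = 9*harvest_rate - 90.
oxygen becomes -24*harvest_rate + 236.
Solve -24*harvest_rate + 236 = 92: harvest_rate = (92 - 236) / -24 = 6.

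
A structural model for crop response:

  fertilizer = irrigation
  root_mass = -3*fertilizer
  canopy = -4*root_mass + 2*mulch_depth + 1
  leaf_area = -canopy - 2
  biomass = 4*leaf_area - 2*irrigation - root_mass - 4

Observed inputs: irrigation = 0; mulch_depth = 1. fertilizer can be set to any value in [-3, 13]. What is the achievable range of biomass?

-609 to 111

Intervening on fertilizer fixes its value directly, overriding its dependence on irrigation.
Substituting into the canopy equation gives canopy = 12*fertilizer + 3.
leaf_area becomes -12*fertilizer - 5.
This gives biomass = -45*fertilizer - 24.
Linear in fertilizer, so extremes are at the endpoints: fertilizer = -3 gives biomass = 111; fertilizer = 13 gives biomass = -609.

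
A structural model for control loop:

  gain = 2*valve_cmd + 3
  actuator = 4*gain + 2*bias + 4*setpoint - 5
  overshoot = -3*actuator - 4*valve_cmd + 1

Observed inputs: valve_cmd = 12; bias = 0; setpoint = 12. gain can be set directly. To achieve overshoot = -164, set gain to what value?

gain = -1

Intervening on gain fixes its value directly, overriding its dependence on valve_cmd.
Substituting into the actuator equation gives actuator = 4*gain + 43.
This gives overshoot = -12*gain - 176.
Solve -12*gain - 176 = -164: gain = (-164 + 176) / -12 = -1.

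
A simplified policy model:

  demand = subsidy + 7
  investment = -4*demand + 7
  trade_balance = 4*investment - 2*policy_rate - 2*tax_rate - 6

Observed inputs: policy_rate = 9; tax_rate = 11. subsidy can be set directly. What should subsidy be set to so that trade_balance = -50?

Substituting into the investment equation gives investment = -4*subsidy - 21.
trade_balance becomes -16*subsidy - 130.
Solve -16*subsidy - 130 = -50: subsidy = (-50 + 130) / -16 = -5.

subsidy = -5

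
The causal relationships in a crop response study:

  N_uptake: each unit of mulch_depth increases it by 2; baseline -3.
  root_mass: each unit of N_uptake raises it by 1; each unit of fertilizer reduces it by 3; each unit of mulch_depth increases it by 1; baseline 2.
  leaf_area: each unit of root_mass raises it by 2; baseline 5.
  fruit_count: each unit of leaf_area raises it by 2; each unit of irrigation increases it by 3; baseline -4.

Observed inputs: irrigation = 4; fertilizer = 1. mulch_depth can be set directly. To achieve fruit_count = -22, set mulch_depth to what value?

mulch_depth = -2

Substituting into the root_mass equation gives root_mass = 3*mulch_depth - 4.
Substituting into the leaf_area equation gives leaf_area = 6*mulch_depth - 3.
So fruit_count = 12*mulch_depth + 2.
Solve 12*mulch_depth + 2 = -22: mulch_depth = (-22 - 2) / 12 = -2.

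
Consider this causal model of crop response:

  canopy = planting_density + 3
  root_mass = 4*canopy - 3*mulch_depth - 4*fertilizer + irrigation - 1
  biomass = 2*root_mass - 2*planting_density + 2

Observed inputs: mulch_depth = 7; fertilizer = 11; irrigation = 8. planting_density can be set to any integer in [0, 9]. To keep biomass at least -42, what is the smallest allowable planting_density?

Substituting into the root_mass equation gives root_mass = 4*planting_density - 46.
Substituting into the biomass equation gives biomass = 6*planting_density - 90.
Require 6*planting_density - 90 ≥ -42, so planting_density ≥ 8.
The smallest integer in [0, 9] satisfying this is 8.

planting_density = 8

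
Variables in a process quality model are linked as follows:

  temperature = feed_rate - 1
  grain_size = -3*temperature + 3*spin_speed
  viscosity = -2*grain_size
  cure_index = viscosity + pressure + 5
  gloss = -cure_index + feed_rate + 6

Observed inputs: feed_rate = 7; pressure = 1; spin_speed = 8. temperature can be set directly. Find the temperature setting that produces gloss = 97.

temperature = -7

Intervening on temperature fixes its value directly, overriding its dependence on feed_rate.
Substituting into the grain_size equation gives grain_size = -3*temperature + 24.
Substituting into the viscosity equation gives viscosity = 6*temperature - 48.
cure_index becomes 6*temperature - 42.
This gives gloss = -6*temperature + 55.
Solve -6*temperature + 55 = 97: temperature = (97 - 55) / -6 = -7.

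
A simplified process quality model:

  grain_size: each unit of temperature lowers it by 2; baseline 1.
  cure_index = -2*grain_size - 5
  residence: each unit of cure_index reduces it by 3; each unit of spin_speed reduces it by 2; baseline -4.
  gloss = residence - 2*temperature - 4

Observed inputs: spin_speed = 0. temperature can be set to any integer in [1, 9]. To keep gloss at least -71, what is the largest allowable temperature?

Substituting into the cure_index equation gives cure_index = 4*temperature - 7.
residence becomes -12*temperature + 17.
Substituting into the gloss equation gives gloss = -14*temperature + 13.
Require -14*temperature + 13 ≥ -71, so temperature ≤ 6.
The largest integer in [1, 9] satisfying this is 6.

temperature = 6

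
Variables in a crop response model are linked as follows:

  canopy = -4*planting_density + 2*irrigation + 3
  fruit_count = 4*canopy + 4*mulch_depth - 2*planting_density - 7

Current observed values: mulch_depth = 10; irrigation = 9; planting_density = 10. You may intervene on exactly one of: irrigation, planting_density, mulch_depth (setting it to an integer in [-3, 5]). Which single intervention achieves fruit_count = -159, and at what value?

set irrigation = -3

Intervening on irrigation: with other inputs at their observed values, fruit_count = 8*irrigation - 135. Solving for -159 gives irrigation = -3, within [-3, 5].
Intervening on planting_density: fruit_count = -18*planting_density + 117. Reaching -159 requires planting_density = 46/3, not an integer.
Intervening on mulch_depth: fruit_count = 4*mulch_depth - 103. Reaching -159 requires mulch_depth = -14, outside [-3, 5].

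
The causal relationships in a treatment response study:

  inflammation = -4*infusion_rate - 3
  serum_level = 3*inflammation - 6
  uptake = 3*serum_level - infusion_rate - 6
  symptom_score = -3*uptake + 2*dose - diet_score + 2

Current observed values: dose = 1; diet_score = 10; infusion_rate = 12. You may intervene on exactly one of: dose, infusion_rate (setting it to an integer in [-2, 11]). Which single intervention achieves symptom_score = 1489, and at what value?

set dose = 6

Intervening on dose: with other inputs at their observed values, symptom_score = 2*dose + 1477. Solving for 1489 gives dose = 6, within [-2, 11].
Intervening on infusion_rate: symptom_score = 111*infusion_rate + 147. Reaching 1489 requires infusion_rate = 1342/111, not an integer.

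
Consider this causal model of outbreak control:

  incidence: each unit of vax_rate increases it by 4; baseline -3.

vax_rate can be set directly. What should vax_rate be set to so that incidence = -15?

vax_rate = -3

Solve 4*vax_rate - 3 = -15: vax_rate = (-15 + 3) / 4 = -3.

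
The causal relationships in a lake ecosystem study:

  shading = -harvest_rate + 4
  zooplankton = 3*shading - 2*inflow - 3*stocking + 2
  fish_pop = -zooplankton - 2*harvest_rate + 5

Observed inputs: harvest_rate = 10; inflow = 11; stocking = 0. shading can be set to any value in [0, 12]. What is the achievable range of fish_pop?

Intervening on shading fixes its value directly, overriding its dependence on harvest_rate.
Substituting into the zooplankton equation gives zooplankton = 3*shading - 20.
So fish_pop = -3*shading + 5.
Linear in shading, so extremes are at the endpoints: shading = 0 gives fish_pop = 5; shading = 12 gives fish_pop = -31.

-31 to 5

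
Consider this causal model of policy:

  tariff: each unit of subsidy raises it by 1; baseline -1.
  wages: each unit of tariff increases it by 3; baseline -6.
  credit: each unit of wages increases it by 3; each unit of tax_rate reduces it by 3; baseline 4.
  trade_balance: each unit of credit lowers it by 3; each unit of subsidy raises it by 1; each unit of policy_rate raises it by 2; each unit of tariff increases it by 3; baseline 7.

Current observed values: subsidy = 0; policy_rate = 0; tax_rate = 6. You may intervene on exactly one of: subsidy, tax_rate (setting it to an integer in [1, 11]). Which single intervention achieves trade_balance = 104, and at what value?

set subsidy = 1

Intervening on subsidy: with other inputs at their observed values, trade_balance = -23*subsidy + 127. Solving for 104 gives subsidy = 1, within [1, 11].
Intervening on tax_rate: trade_balance = 9*tax_rate + 73. Reaching 104 requires tax_rate = 31/9, not an integer.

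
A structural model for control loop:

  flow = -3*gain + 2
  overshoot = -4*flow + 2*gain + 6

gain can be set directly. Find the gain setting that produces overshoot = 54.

Substituting into the overshoot equation gives overshoot = 14*gain - 2.
Solve 14*gain - 2 = 54: gain = (54 + 2) / 14 = 4.

gain = 4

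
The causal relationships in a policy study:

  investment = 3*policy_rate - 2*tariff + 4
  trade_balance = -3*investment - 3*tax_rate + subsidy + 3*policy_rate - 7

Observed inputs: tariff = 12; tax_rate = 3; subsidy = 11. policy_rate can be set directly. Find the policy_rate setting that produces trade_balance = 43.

Substituting into the investment equation gives investment = 3*policy_rate - 20.
Substituting into the trade_balance equation gives trade_balance = -6*policy_rate + 55.
Solve -6*policy_rate + 55 = 43: policy_rate = (43 - 55) / -6 = 2.

policy_rate = 2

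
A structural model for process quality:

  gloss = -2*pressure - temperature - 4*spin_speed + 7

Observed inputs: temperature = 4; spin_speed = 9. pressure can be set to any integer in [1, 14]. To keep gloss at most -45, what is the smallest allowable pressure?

Substituting into the gloss equation gives gloss = -2*pressure - 33.
Require -2*pressure - 33 ≤ -45, so pressure ≥ 6.
The smallest integer in [1, 14] satisfying this is 6.

pressure = 6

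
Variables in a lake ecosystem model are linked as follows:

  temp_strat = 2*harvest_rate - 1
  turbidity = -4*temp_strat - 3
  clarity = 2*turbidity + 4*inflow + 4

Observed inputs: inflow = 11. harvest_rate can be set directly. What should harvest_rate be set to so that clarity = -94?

Substituting into the turbidity equation gives turbidity = -8*harvest_rate + 1.
Substituting into the clarity equation gives clarity = -16*harvest_rate + 50.
Solve -16*harvest_rate + 50 = -94: harvest_rate = (-94 - 50) / -16 = 9.

harvest_rate = 9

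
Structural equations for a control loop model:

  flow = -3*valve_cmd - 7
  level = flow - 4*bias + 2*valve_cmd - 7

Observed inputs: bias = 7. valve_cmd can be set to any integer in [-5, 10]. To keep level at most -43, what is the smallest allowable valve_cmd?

Substituting into the level equation gives level = -valve_cmd - 42.
Require -valve_cmd - 42 ≤ -43, so valve_cmd ≥ 1.
The smallest integer in [-5, 10] satisfying this is 1.

valve_cmd = 1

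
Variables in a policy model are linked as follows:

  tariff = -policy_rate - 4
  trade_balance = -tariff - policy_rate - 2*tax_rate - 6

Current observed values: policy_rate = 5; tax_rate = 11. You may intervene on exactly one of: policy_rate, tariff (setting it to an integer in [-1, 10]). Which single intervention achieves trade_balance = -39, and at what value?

Intervening on policy_rate: the paths from policy_rate to trade_balance cancel (net effect zero), leaving trade_balance = -24; -39 is unreachable this way.
Intervening on tariff: with other inputs at their observed values, trade_balance = -tariff - 33. Solving for -39 gives tariff = 6, within [-1, 10].

set tariff = 6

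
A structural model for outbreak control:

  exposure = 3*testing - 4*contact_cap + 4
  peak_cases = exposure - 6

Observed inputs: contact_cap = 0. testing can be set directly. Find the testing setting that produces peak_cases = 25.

testing = 9

Substituting into the exposure equation gives exposure = 3*testing + 4.
Substituting into the peak_cases equation gives peak_cases = 3*testing - 2.
Solve 3*testing - 2 = 25: testing = (25 + 2) / 3 = 9.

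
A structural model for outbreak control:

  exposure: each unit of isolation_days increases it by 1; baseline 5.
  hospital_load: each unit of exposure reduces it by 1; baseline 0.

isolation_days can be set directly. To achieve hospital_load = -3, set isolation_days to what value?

isolation_days = -2

Substituting into the hospital_load equation gives hospital_load = -isolation_days - 5.
Solve -isolation_days - 5 = -3: isolation_days = (-3 + 5) / -1 = -2.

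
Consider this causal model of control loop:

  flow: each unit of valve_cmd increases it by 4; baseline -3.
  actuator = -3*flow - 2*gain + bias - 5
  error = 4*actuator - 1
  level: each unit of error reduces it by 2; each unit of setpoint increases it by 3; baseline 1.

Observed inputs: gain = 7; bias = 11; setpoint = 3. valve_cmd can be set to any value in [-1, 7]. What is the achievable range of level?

Substituting into the actuator equation gives actuator = -12*valve_cmd + 1.
Substituting into the error equation gives error = -48*valve_cmd + 3.
level becomes 96*valve_cmd + 4.
Linear in valve_cmd, so extremes are at the endpoints: valve_cmd = -1 gives level = -92; valve_cmd = 7 gives level = 676.

-92 to 676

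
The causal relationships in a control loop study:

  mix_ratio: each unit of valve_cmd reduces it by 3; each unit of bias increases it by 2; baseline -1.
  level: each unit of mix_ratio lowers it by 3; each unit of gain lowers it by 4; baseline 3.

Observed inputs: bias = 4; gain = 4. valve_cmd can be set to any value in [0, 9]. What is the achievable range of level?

-34 to 47

Substituting into the mix_ratio equation gives mix_ratio = -3*valve_cmd + 7.
This gives level = 9*valve_cmd - 34.
Linear in valve_cmd, so extremes are at the endpoints: valve_cmd = 0 gives level = -34; valve_cmd = 9 gives level = 47.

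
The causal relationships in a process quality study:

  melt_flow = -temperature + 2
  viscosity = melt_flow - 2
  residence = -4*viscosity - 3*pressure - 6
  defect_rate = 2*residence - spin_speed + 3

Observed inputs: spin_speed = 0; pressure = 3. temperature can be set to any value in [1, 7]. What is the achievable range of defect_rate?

-19 to 29

Substituting into the viscosity equation gives viscosity = -temperature.
This gives residence = 4*temperature - 15.
This gives defect_rate = 8*temperature - 27.
Linear in temperature, so extremes are at the endpoints: temperature = 1 gives defect_rate = -19; temperature = 7 gives defect_rate = 29.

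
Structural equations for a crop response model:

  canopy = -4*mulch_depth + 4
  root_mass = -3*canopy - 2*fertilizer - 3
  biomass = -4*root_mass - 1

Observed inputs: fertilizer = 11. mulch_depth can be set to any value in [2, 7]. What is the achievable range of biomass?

Substituting into the root_mass equation gives root_mass = 12*mulch_depth - 37.
Substituting into the biomass equation gives biomass = -48*mulch_depth + 147.
Linear in mulch_depth, so extremes are at the endpoints: mulch_depth = 2 gives biomass = 51; mulch_depth = 7 gives biomass = -189.

-189 to 51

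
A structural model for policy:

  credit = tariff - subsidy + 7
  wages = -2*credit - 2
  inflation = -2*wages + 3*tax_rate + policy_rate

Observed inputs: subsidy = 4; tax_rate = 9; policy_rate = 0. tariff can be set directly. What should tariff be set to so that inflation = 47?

tariff = 1

Substituting into the credit equation gives credit = tariff + 3.
This gives wages = -2*tariff - 8.
Substituting into the inflation equation gives inflation = 4*tariff + 43.
Solve 4*tariff + 43 = 47: tariff = (47 - 43) / 4 = 1.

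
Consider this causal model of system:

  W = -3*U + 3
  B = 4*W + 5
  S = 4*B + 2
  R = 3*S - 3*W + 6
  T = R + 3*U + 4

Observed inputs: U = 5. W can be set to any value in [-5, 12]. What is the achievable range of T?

Intervening on W fixes its value directly, overriding its dependence on U.
Substituting into the S equation gives S = 16*W + 22.
R becomes 45*W + 72.
Substituting into the T equation gives T = 45*W + 91.
Linear in W, so extremes are at the endpoints: W = -5 gives T = -134; W = 12 gives T = 631.

-134 to 631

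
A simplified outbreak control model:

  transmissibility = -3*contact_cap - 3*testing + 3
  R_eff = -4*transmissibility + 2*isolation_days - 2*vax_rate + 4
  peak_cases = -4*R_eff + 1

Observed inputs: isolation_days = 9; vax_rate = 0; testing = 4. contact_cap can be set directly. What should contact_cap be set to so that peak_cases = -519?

Substituting into the transmissibility equation gives transmissibility = -3*contact_cap - 9.
R_eff becomes 12*contact_cap + 58.
So peak_cases = -48*contact_cap - 231.
Solve -48*contact_cap - 231 = -519: contact_cap = (-519 + 231) / -48 = 6.

contact_cap = 6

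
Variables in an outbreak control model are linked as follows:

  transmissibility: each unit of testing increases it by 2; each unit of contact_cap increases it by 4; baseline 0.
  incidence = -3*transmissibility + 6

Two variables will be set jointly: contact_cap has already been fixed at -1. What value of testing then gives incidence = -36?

testing = 9

With contact_cap held at -1:
Substituting into the transmissibility equation gives transmissibility = 2*testing - 4.
This gives incidence = -6*testing + 18.
Solve -6*testing + 18 = -36: testing = (-36 - 18) / -6 = 9.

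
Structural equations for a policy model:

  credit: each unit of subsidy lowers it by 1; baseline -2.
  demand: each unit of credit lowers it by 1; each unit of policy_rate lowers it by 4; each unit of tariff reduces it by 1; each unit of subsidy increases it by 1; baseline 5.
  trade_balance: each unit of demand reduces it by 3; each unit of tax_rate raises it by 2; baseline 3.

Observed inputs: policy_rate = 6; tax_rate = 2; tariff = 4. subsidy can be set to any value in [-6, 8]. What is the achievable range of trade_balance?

22 to 106

Substituting into the demand equation gives demand = 2*subsidy - 21.
trade_balance becomes -6*subsidy + 70.
Linear in subsidy, so extremes are at the endpoints: subsidy = -6 gives trade_balance = 106; subsidy = 8 gives trade_balance = 22.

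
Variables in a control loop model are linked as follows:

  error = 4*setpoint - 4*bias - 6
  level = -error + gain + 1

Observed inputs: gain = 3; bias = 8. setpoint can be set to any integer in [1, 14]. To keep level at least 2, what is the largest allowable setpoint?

setpoint = 10

Substituting into the error equation gives error = 4*setpoint - 38.
level becomes -4*setpoint + 42.
Require -4*setpoint + 42 ≥ 2, so setpoint ≤ 10.
The largest integer in [1, 14] satisfying this is 10.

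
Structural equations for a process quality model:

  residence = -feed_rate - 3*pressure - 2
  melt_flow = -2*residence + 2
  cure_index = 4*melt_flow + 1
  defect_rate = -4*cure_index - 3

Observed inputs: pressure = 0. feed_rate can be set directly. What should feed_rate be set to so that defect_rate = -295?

Substituting into the residence equation gives residence = -feed_rate - 2.
This gives melt_flow = 2*feed_rate + 6.
Substituting into the cure_index equation gives cure_index = 8*feed_rate + 25.
Substituting into the defect_rate equation gives defect_rate = -32*feed_rate - 103.
Solve -32*feed_rate - 103 = -295: feed_rate = (-295 + 103) / -32 = 6.

feed_rate = 6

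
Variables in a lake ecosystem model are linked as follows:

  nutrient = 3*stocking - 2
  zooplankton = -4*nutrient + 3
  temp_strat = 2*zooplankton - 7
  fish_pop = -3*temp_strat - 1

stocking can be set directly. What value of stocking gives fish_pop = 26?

Substituting into the zooplankton equation gives zooplankton = -12*stocking + 11.
Substituting into the temp_strat equation gives temp_strat = -24*stocking + 15.
This gives fish_pop = 72*stocking - 46.
Solve 72*stocking - 46 = 26: stocking = (26 + 46) / 72 = 1.

stocking = 1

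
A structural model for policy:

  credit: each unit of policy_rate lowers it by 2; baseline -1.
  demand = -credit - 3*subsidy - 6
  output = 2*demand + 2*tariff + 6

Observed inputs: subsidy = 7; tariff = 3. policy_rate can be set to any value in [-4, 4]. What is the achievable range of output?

Substituting into the demand equation gives demand = 2*policy_rate - 26.
Substituting into the output equation gives output = 4*policy_rate - 40.
Linear in policy_rate, so extremes are at the endpoints: policy_rate = -4 gives output = -56; policy_rate = 4 gives output = -24.

-56 to -24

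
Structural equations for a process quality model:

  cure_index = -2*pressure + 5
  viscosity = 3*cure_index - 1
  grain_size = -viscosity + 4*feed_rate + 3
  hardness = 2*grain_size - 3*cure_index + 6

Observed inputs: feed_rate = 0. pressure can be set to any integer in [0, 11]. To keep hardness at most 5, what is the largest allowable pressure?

pressure = 2

Substituting into the viscosity equation gives viscosity = -6*pressure + 14.
This gives grain_size = 6*pressure - 11.
Substituting into the hardness equation gives hardness = 18*pressure - 31.
Require 18*pressure - 31 ≤ 5, so pressure ≤ 2.
The largest integer in [0, 11] satisfying this is 2.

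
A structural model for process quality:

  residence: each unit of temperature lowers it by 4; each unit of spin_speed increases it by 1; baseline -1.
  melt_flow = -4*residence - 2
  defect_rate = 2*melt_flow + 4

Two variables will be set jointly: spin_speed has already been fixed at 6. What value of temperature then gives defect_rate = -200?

With spin_speed held at 6:
Substituting into the residence equation gives residence = -4*temperature + 5.
This gives melt_flow = 16*temperature - 22.
Substituting into the defect_rate equation gives defect_rate = 32*temperature - 40.
Solve 32*temperature - 40 = -200: temperature = (-200 + 40) / 32 = -5.

temperature = -5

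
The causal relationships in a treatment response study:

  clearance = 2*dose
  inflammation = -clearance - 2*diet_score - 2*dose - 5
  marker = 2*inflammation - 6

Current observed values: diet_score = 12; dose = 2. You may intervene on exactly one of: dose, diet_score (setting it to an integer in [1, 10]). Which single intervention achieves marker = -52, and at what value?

set diet_score = 5

Intervening on dose: marker = -8*dose - 64. Reaching -52 requires dose = -3/2, not an integer.
Intervening on diet_score: with other inputs at their observed values, marker = -4*diet_score - 32. Solving for -52 gives diet_score = 5, within [1, 10].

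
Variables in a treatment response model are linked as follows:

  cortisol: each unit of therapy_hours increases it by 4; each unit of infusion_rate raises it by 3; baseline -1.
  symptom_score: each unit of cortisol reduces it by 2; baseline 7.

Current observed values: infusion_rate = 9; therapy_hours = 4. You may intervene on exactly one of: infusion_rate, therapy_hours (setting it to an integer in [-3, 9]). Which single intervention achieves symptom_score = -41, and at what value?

Intervening on infusion_rate: with other inputs at their observed values, symptom_score = -6*infusion_rate - 23. Solving for -41 gives infusion_rate = 3, within [-3, 9].
Intervening on therapy_hours: symptom_score = -8*therapy_hours - 45. Reaching -41 requires therapy_hours = -1/2, not an integer.

set infusion_rate = 3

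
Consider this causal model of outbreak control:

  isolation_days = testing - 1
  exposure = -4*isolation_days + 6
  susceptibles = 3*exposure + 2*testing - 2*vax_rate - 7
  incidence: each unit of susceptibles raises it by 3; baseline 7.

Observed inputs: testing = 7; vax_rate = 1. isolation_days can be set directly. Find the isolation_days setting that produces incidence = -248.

Intervening on isolation_days fixes its value directly, overriding its dependence on testing.
Substituting into the susceptibles equation gives susceptibles = -12*isolation_days + 23.
Substituting into the incidence equation gives incidence = -36*isolation_days + 76.
Solve -36*isolation_days + 76 = -248: isolation_days = (-248 - 76) / -36 = 9.

isolation_days = 9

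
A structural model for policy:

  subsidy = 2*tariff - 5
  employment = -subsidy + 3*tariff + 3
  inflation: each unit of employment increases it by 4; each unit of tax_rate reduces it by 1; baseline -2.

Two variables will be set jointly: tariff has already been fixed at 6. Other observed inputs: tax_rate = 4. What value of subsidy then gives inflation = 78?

subsidy = 0

With tariff held at 6:
Intervening on subsidy fixes its value directly, overriding its dependence on tariff.
Substituting into the employment equation gives employment = -subsidy + 21.
Substituting into the inflation equation gives inflation = -4*subsidy + 78.
Solve -4*subsidy + 78 = 78: subsidy = (78 - 78) / -4 = 0.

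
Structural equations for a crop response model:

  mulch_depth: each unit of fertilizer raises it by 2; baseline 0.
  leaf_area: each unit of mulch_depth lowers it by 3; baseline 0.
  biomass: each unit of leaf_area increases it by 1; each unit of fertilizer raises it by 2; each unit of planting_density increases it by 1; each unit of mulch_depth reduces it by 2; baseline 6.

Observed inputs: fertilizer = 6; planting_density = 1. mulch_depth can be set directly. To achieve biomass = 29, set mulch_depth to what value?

mulch_depth = -2

Intervening on mulch_depth fixes its value directly, overriding its dependence on fertilizer.
Substituting into the biomass equation gives biomass = -5*mulch_depth + 19.
Solve -5*mulch_depth + 19 = 29: mulch_depth = (29 - 19) / -5 = -2.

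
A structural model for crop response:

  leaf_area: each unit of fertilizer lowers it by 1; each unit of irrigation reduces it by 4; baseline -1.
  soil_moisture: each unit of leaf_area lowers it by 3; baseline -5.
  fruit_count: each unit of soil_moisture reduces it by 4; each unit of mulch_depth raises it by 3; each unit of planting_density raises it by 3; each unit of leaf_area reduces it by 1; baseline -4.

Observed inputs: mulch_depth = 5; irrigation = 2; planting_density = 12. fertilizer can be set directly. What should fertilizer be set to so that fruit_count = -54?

fertilizer = 2

Substituting into the leaf_area equation gives leaf_area = -fertilizer - 9.
So soil_moisture = 3*fertilizer + 22.
This gives fruit_count = -11*fertilizer - 32.
Solve -11*fertilizer - 32 = -54: fertilizer = (-54 + 32) / -11 = 2.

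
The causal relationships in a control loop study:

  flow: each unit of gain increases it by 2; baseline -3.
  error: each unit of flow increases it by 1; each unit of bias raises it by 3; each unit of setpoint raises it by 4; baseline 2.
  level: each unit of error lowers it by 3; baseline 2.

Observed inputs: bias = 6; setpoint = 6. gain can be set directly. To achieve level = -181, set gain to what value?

Substituting into the error equation gives error = 2*gain + 41.
Substituting into the level equation gives level = -6*gain - 121.
Solve -6*gain - 121 = -181: gain = (-181 + 121) / -6 = 10.

gain = 10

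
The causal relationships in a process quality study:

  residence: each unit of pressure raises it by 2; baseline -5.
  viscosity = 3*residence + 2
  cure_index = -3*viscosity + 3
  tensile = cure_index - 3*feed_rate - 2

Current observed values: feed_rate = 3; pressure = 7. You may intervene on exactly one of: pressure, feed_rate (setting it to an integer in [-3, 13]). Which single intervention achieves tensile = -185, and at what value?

set pressure = 12

Intervening on pressure: with other inputs at their observed values, tensile = -18*pressure + 31. Solving for -185 gives pressure = 12, within [-3, 13].
Intervening on feed_rate: tensile = -3*feed_rate - 86. Reaching -185 requires feed_rate = 33, outside [-3, 13].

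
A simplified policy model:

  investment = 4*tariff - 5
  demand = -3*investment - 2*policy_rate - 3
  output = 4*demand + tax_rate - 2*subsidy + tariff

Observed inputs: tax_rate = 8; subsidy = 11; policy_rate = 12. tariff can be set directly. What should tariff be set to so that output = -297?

Substituting into the demand equation gives demand = -12*tariff - 12.
So output = -47*tariff - 62.
Solve -47*tariff - 62 = -297: tariff = (-297 + 62) / -47 = 5.

tariff = 5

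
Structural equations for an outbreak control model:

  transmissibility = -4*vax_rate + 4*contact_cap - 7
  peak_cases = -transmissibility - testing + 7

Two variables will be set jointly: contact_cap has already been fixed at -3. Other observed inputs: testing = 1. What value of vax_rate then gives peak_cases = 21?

vax_rate = -1

With contact_cap held at -3:
Substituting into the transmissibility equation gives transmissibility = -4*vax_rate - 19.
This gives peak_cases = 4*vax_rate + 25.
Solve 4*vax_rate + 25 = 21: vax_rate = (21 - 25) / 4 = -1.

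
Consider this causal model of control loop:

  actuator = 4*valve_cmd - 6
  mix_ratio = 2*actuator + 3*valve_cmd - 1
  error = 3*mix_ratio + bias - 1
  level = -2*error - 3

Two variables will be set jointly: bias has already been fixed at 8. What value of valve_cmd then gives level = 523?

valve_cmd = -7

With bias held at 8:
Substituting into the mix_ratio equation gives mix_ratio = 11*valve_cmd - 13.
This gives error = 33*valve_cmd - 32.
This gives level = -66*valve_cmd + 61.
Solve -66*valve_cmd + 61 = 523: valve_cmd = (523 - 61) / -66 = -7.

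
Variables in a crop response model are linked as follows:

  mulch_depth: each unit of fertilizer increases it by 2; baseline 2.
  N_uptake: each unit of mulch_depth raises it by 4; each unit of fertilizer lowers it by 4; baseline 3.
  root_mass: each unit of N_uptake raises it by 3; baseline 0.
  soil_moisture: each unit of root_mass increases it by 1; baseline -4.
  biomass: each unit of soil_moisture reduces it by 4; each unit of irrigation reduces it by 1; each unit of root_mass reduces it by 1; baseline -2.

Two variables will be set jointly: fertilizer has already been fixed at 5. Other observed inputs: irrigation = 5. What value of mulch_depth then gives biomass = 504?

mulch_depth = -4

With fertilizer held at 5:
Intervening on mulch_depth fixes its value directly, overriding its dependence on fertilizer.
Substituting into the N_uptake equation gives N_uptake = 4*mulch_depth - 17.
root_mass becomes 12*mulch_depth - 51.
soil_moisture becomes 12*mulch_depth - 55.
Substituting into the biomass equation gives biomass = -60*mulch_depth + 264.
Solve -60*mulch_depth + 264 = 504: mulch_depth = (504 - 264) / -60 = -4.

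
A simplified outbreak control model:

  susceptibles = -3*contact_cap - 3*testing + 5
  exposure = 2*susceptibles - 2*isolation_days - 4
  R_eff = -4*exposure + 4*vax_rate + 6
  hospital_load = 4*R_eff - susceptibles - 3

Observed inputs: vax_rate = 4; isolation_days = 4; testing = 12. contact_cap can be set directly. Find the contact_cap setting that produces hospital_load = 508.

contact_cap = -8

Substituting into the susceptibles equation gives susceptibles = -3*contact_cap - 31.
Substituting into the exposure equation gives exposure = -6*contact_cap - 74.
Substituting into the R_eff equation gives R_eff = 24*contact_cap + 318.
This gives hospital_load = 99*contact_cap + 1300.
Solve 99*contact_cap + 1300 = 508: contact_cap = (508 - 1300) / 99 = -8.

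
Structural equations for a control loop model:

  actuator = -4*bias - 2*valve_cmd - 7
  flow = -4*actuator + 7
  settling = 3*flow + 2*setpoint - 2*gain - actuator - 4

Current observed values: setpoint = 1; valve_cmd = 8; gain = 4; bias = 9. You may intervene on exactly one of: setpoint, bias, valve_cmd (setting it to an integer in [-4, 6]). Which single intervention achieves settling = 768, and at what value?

set setpoint = -4

Intervening on setpoint: with other inputs at their observed values, settling = 2*setpoint + 776. Solving for 768 gives setpoint = -4, within [-4, 6].
Intervening on bias: settling = 52*bias + 310. Reaching 768 requires bias = 229/26, not an integer.
Intervening on valve_cmd: settling = 26*valve_cmd + 570. Reaching 768 requires valve_cmd = 99/13, not an integer.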